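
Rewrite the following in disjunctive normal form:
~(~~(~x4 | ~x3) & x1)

(x4 & x3) | ~x1

~(~~(~x4 | ~x3) & x1)
≡ ~~~(~x4 | ~x3) | ~x1   — De Morgan
≡ ~(~x4 | ~x3) | ~x1   — double negation
≡ (~~x4 & ~~x3) | ~x1   — De Morgan
≡ (x4 & ~~x3) | ~x1   — double negation
≡ (x4 & x3) | ~x1   — double negation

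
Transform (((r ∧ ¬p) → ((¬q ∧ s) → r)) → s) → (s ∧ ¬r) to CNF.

¬s ∨ ¬r

(((r ∧ ¬p) → ((¬q ∧ s) → r)) → s) → (s ∧ ¬r)
= ¬(((r ∧ ¬p) → ((¬q ∧ s) → r)) → s) ∨ (s ∧ ¬r)   [eliminate →]
= ¬(¬((r ∧ ¬p) → ((¬q ∧ s) → r)) ∨ s) ∨ (s ∧ ¬r)   [eliminate →]
= ¬(¬(¬(r ∧ ¬p) ∨ ((¬q ∧ s) → r)) ∨ s) ∨ (s ∧ ¬r)   [eliminate →]
= ¬(¬(¬(r ∧ ¬p) ∨ ¬(¬q ∧ s) ∨ r) ∨ s) ∨ (s ∧ ¬r)   [eliminate →]
= (¬¬(¬(r ∧ ¬p) ∨ ¬(¬q ∧ s) ∨ r) ∧ ¬s) ∨ (s ∧ ¬r)   [De Morgan]
= ((¬(r ∧ ¬p) ∨ ¬(¬q ∧ s) ∨ r) ∧ ¬s) ∨ (s ∧ ¬r)   [double negation]
= ((¬r ∨ ¬¬p ∨ ¬(¬q ∧ s) ∨ r) ∧ ¬s) ∨ (s ∧ ¬r)   [De Morgan]
= ((¬r ∨ p ∨ ¬(¬q ∧ s) ∨ r) ∧ ¬s) ∨ (s ∧ ¬r)   [double negation]
= ((¬r ∨ p ∨ ¬¬q ∨ ¬s ∨ r) ∧ ¬s) ∨ (s ∧ ¬r)   [De Morgan]
= ((¬r ∨ p ∨ q ∨ ¬s ∨ r) ∧ ¬s) ∨ (s ∧ ¬r)   [double negation]
= (¬r ∨ p ∨ q ∨ ¬s ∨ r ∨ s) ∧ (¬r ∨ p ∨ q ∨ ¬s ∨ r ∨ ¬r) ∧ (¬s ∨ s) ∧ (¬s ∨ ¬r)   [distribute ∨ over ∧]
= ¬s ∨ ¬r   [simplify]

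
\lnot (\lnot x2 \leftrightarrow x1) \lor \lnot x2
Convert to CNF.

\lnot (\lnot x2 \leftrightarrow x1) \lor \lnot x2
≡ \lnot ((\lnot x2 \to x1) \land (x1 \to \lnot x2)) \lor \lnot x2   [eliminate \leftrightarrow]
≡ \lnot ((\lnot \lnot x2 \lor x1) \land (x1 \to \lnot x2)) \lor \lnot x2   [eliminate \to]
≡ \lnot ((\lnot \lnot x2 \lor x1) \land (\lnot x1 \lor \lnot x2)) \lor \lnot x2   [eliminate \to]
≡ \lnot (\lnot \lnot x2 \lor x1) \lor \lnot (\lnot x1 \lor \lnot x2) \lor \lnot x2   [De Morgan]
≡ (\lnot \lnot \lnot x2 \land \lnot x1) \lor \lnot (\lnot x1 \lor \lnot x2) \lor \lnot x2   [De Morgan]
≡ (\lnot x2 \land \lnot x1) \lor \lnot (\lnot x1 \lor \lnot x2) \lor \lnot x2   [double negation]
≡ (\lnot x2 \land \lnot x1) \lor (\lnot \lnot x1 \land \lnot \lnot x2) \lor \lnot x2   [De Morgan]
≡ (\lnot x2 \land \lnot x1) \lor (x1 \land \lnot \lnot x2) \lor \lnot x2   [double negation]
≡ (\lnot x2 \land \lnot x1) \lor (x1 \land x2) \lor \lnot x2   [double negation]
≡ (\lnot x2 \lor x1 \lor \lnot x2) \land (\lnot x2 \lor x2 \lor \lnot x2) \land (\lnot x1 \lor x1 \lor \lnot x2) \land (\lnot x1 \lor x2 \lor \lnot x2)   [distribute \lor over \land]
≡ \lnot x2 \lor x1   [simplify]

\lnot x2 \lor x1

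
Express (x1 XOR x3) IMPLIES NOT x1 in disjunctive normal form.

(x1 XOR x3) IMPLIES NOT x1
≡ NOT (x1 XOR x3) OR NOT x1
≡ NOT ((x1 AND NOT x3) OR (NOT x1 AND x3)) OR NOT x1
≡ (NOT (x1 AND NOT x3) AND NOT (NOT x1 AND x3)) OR NOT x1
≡ ((NOT x1 OR NOT NOT x3) AND NOT (NOT x1 AND x3)) OR NOT x1
≡ ((NOT x1 OR x3) AND NOT (NOT x1 AND x3)) OR NOT x1
≡ ((NOT x1 OR x3) AND (NOT NOT x1 OR NOT x3)) OR NOT x1
≡ ((NOT x1 OR x3) AND (x1 OR NOT x3)) OR NOT x1
≡ (NOT x1 AND x1) OR (NOT x1 AND NOT x3) OR (x3 AND x1) OR (x3 AND NOT x3) OR NOT x1
≡ (x3 AND x1) OR NOT x1

(x3 AND x1) OR NOT x1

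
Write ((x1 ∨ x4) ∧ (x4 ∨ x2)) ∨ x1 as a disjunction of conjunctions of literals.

((x1 ∨ x4) ∧ (x4 ∨ x2)) ∨ x1
= (x1 ∧ x4) ∨ (x1 ∧ x2) ∨ (x4 ∧ x4) ∨ (x4 ∧ x2) ∨ x1   [distribute ∧ over ∨]
= x4 ∨ x1   [simplify]

x4 ∨ x1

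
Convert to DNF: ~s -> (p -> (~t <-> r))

s | ~p | (t & ~r) | (r & ~t)

~s -> (p -> (~t <-> r))
≡ ~~s | (p -> (~t <-> r))   [eliminate ->]
≡ ~~s | ~p | (~t <-> r)   [eliminate ->]
≡ ~~s | ~p | ((~t -> r) & (r -> ~t))   [eliminate <->]
≡ ~~s | ~p | ((~~t | r) & (r -> ~t))   [eliminate ->]
≡ ~~s | ~p | ((~~t | r) & (~r | ~t))   [eliminate ->]
≡ s | ~p | ((~~t | r) & (~r | ~t))   [double negation]
≡ s | ~p | ((t | r) & (~r | ~t))   [double negation]
≡ s | ~p | (t & ~r) | (t & ~t) | (r & ~r) | (r & ~t)   [distribute & over |]
≡ s | ~p | (t & ~r) | (r & ~t)   [simplify]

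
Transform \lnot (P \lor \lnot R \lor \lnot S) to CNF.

\lnot (P \lor \lnot R \lor \lnot S)
≡ \lnot P \land \lnot \lnot R \land \lnot \lnot S   [De Morgan]
≡ \lnot P \land R \land \lnot \lnot S   [double negation]
≡ \lnot P \land R \land S   [double negation]

\lnot P \land R \land S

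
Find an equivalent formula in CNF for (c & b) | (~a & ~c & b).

(c | ~a) & b

(c & b) | (~a & ~c & b)
≡ (c | ~a) & (c | ~c) & (c | b) & (b | ~a) & (b | ~c) & (b | b)   [distribute | over &]
≡ (c | ~a) & b   [simplify]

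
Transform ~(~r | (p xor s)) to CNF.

r & (~p | s) & (~s | p)

~(~r | (p xor s))
≡ ~(~r | ((p | s) & ~(p & s)))   (expand xor)
≡ ~~r & ~((p | s) & ~(p & s))   (De Morgan)
≡ r & ~((p | s) & ~(p & s))   (double negation)
≡ r & (~(p | s) | ~~(p & s))   (De Morgan)
≡ r & ((~p & ~s) | ~~(p & s))   (De Morgan)
≡ r & ((~p & ~s) | (p & s))   (double negation)
≡ r & (~p | p) & (~p | s) & (~s | p) & (~s | s)   (distribute | over &)
≡ r & (~p | s) & (~s | p)   (simplify)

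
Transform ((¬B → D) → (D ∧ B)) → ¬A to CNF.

((¬B → D) → (D ∧ B)) → ¬A
= ¬((¬B → D) → (D ∧ B)) ∨ ¬A
= ¬(¬(¬B → D) ∨ (D ∧ B)) ∨ ¬A
= ¬(¬(¬¬B ∨ D) ∨ (D ∧ B)) ∨ ¬A
= (¬¬(¬¬B ∨ D) ∧ ¬(D ∧ B)) ∨ ¬A
= ((¬¬B ∨ D) ∧ ¬(D ∧ B)) ∨ ¬A
= ((B ∨ D) ∧ ¬(D ∧ B)) ∨ ¬A
= ((B ∨ D) ∧ (¬D ∨ ¬B)) ∨ ¬A
= (B ∨ D ∨ ¬A) ∧ (¬D ∨ ¬B ∨ ¬A)

(B ∨ D ∨ ¬A) ∧ (¬D ∨ ¬B ∨ ¬A)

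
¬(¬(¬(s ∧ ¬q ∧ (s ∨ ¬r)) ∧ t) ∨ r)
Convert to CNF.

¬(¬(¬(s ∧ ¬q ∧ (s ∨ ¬r)) ∧ t) ∨ r)
≡ ¬¬(¬(s ∧ ¬q ∧ (s ∨ ¬r)) ∧ t) ∧ ¬r   — De Morgan
≡ ¬(s ∧ ¬q ∧ (s ∨ ¬r)) ∧ t ∧ ¬r   — double negation
≡ (¬s ∨ ¬¬q ∨ ¬(s ∨ ¬r)) ∧ t ∧ ¬r   — De Morgan
≡ (¬s ∨ q ∨ ¬(s ∨ ¬r)) ∧ t ∧ ¬r   — double negation
≡ (¬s ∨ q ∨ (¬s ∧ ¬¬r)) ∧ t ∧ ¬r   — De Morgan
≡ (¬s ∨ q ∨ (¬s ∧ r)) ∧ t ∧ ¬r   — double negation
≡ (¬s ∨ q ∨ ¬s) ∧ (¬s ∨ q ∨ r) ∧ t ∧ ¬r   — distribute ∨ over ∧
≡ (¬s ∨ q) ∧ t ∧ ¬r   — simplify

(¬s ∨ q) ∧ t ∧ ¬r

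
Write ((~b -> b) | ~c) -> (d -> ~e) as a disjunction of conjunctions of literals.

((~b -> b) | ~c) -> (d -> ~e)
≡ ~((~b -> b) | ~c) | (d -> ~e)
≡ ~(~~b | b | ~c) | (d -> ~e)
≡ ~(~~b | b | ~c) | ~d | ~e
≡ (~~~b & ~b & ~~c) | ~d | ~e
≡ (~b & ~b & ~~c) | ~d | ~e
≡ (~b & ~b & c) | ~d | ~e
≡ (~b & c) | ~d | ~e

(~b & c) | ~d | ~e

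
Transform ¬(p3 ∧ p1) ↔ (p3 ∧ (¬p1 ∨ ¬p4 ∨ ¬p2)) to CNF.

¬(p3 ∧ p1) ↔ (p3 ∧ (¬p1 ∨ ¬p4 ∨ ¬p2))
⇔ (¬(p3 ∧ p1) → (p3 ∧ (¬p1 ∨ ¬p4 ∨ ¬p2))) ∧ ((p3 ∧ (¬p1 ∨ ¬p4 ∨ ¬p2)) → ¬(p3 ∧ p1))   (eliminate ↔)
⇔ (¬¬(p3 ∧ p1) ∨ (p3 ∧ (¬p1 ∨ ¬p4 ∨ ¬p2))) ∧ ((p3 ∧ (¬p1 ∨ ¬p4 ∨ ¬p2)) → ¬(p3 ∧ p1))   (eliminate →)
⇔ (¬¬(p3 ∧ p1) ∨ (p3 ∧ (¬p1 ∨ ¬p4 ∨ ¬p2))) ∧ (¬(p3 ∧ (¬p1 ∨ ¬p4 ∨ ¬p2)) ∨ ¬(p3 ∧ p1))   (eliminate →)
⇔ ((p3 ∧ p1) ∨ (p3 ∧ (¬p1 ∨ ¬p4 ∨ ¬p2))) ∧ (¬(p3 ∧ (¬p1 ∨ ¬p4 ∨ ¬p2)) ∨ ¬(p3 ∧ p1))   (double negation)
⇔ ((p3 ∧ p1) ∨ (p3 ∧ (¬p1 ∨ ¬p4 ∨ ¬p2))) ∧ (¬p3 ∨ ¬(¬p1 ∨ ¬p4 ∨ ¬p2) ∨ ¬(p3 ∧ p1))   (De Morgan)
⇔ ((p3 ∧ p1) ∨ (p3 ∧ (¬p1 ∨ ¬p4 ∨ ¬p2))) ∧ (¬p3 ∨ (¬¬p1 ∧ ¬¬p4 ∧ ¬¬p2) ∨ ¬(p3 ∧ p1))   (De Morgan)
⇔ ((p3 ∧ p1) ∨ (p3 ∧ (¬p1 ∨ ¬p4 ∨ ¬p2))) ∧ (¬p3 ∨ (p1 ∧ ¬¬p4 ∧ ¬¬p2) ∨ ¬(p3 ∧ p1))   (double negation)
⇔ ((p3 ∧ p1) ∨ (p3 ∧ (¬p1 ∨ ¬p4 ∨ ¬p2))) ∧ (¬p3 ∨ (p1 ∧ p4 ∧ ¬¬p2) ∨ ¬(p3 ∧ p1))   (double negation)
⇔ ((p3 ∧ p1) ∨ (p3 ∧ (¬p1 ∨ ¬p4 ∨ ¬p2))) ∧ (¬p3 ∨ (p1 ∧ p4 ∧ p2) ∨ ¬(p3 ∧ p1))   (double negation)
⇔ ((p3 ∧ p1) ∨ (p3 ∧ (¬p1 ∨ ¬p4 ∨ ¬p2))) ∧ (¬p3 ∨ (p1 ∧ p4 ∧ p2) ∨ ¬p3 ∨ ¬p1)   (De Morgan)
⇔ (p3 ∨ p3) ∧ (p3 ∨ ¬p1 ∨ ¬p4 ∨ ¬p2) ∧ (p1 ∨ p3) ∧ (p1 ∨ ¬p1 ∨ ¬p4 ∨ ¬p2) ∧ (¬p3 ∨ p1 ∨ ¬p3 ∨ ¬p1) ∧ (¬p3 ∨ p4 ∨ ¬p3 ∨ ¬p1) ∧ (¬p3 ∨ p2 ∨ ¬p3 ∨ ¬p1)   (distribute ∨ over ∧)
⇔ p3 ∧ (¬p3 ∨ p4 ∨ ¬p1) ∧ (¬p3 ∨ p2 ∨ ¬p1)   (simplify)

p3 ∧ (¬p3 ∨ p4 ∨ ¬p1) ∧ (¬p3 ∨ p2 ∨ ¬p1)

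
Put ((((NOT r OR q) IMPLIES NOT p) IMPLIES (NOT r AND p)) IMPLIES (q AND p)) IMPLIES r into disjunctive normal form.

(NOT r AND p AND NOT q) OR r

((((NOT r OR q) IMPLIES NOT p) IMPLIES (NOT r AND p)) IMPLIES (q AND p)) IMPLIES r
= NOT ((((NOT r OR q) IMPLIES NOT p) IMPLIES (NOT r AND p)) IMPLIES (q AND p)) OR r   [eliminate IMPLIES]
= NOT (NOT (((NOT r OR q) IMPLIES NOT p) IMPLIES (NOT r AND p)) OR (q AND p)) OR r   [eliminate IMPLIES]
= NOT (NOT (NOT ((NOT r OR q) IMPLIES NOT p) OR (NOT r AND p)) OR (q AND p)) OR r   [eliminate IMPLIES]
= NOT (NOT (NOT (NOT (NOT r OR q) OR NOT p) OR (NOT r AND p)) OR (q AND p)) OR r   [eliminate IMPLIES]
= (NOT NOT (NOT (NOT (NOT r OR q) OR NOT p) OR (NOT r AND p)) AND NOT (q AND p)) OR r   [De Morgan]
= ((NOT (NOT (NOT r OR q) OR NOT p) OR (NOT r AND p)) AND NOT (q AND p)) OR r   [double negation]
= (((NOT NOT (NOT r OR q) AND NOT NOT p) OR (NOT r AND p)) AND NOT (q AND p)) OR r   [De Morgan]
= ((((NOT r OR q) AND NOT NOT p) OR (NOT r AND p)) AND NOT (q AND p)) OR r   [double negation]
= ((((NOT r OR q) AND p) OR (NOT r AND p)) AND NOT (q AND p)) OR r   [double negation]
= ((((NOT r OR q) AND p) OR (NOT r AND p)) AND (NOT q OR NOT p)) OR r   [De Morgan]
= (NOT r AND p AND NOT q) OR (NOT r AND p AND NOT p) OR (q AND p AND NOT q) OR (q AND p AND NOT p) OR (NOT r AND p AND NOT q) OR (NOT r AND p AND NOT p) OR r   [distribute AND over OR]
= (NOT r AND p AND NOT q) OR r   [simplify]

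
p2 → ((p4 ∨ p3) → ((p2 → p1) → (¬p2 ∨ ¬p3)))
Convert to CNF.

p2 → ((p4 ∨ p3) → ((p2 → p1) → (¬p2 ∨ ¬p3)))
≡ ¬p2 ∨ ((p4 ∨ p3) → ((p2 → p1) → (¬p2 ∨ ¬p3)))   — eliminate →
≡ ¬p2 ∨ ¬(p4 ∨ p3) ∨ ((p2 → p1) → (¬p2 ∨ ¬p3))   — eliminate →
≡ ¬p2 ∨ ¬(p4 ∨ p3) ∨ ¬(p2 → p1) ∨ ¬p2 ∨ ¬p3   — eliminate →
≡ ¬p2 ∨ ¬(p4 ∨ p3) ∨ ¬(¬p2 ∨ p1) ∨ ¬p2 ∨ ¬p3   — eliminate →
≡ ¬p2 ∨ (¬p4 ∧ ¬p3) ∨ ¬(¬p2 ∨ p1) ∨ ¬p2 ∨ ¬p3   — De Morgan
≡ ¬p2 ∨ (¬p4 ∧ ¬p3) ∨ (¬¬p2 ∧ ¬p1) ∨ ¬p2 ∨ ¬p3   — De Morgan
≡ ¬p2 ∨ (¬p4 ∧ ¬p3) ∨ (p2 ∧ ¬p1) ∨ ¬p2 ∨ ¬p3   — double negation
≡ (¬p2 ∨ ¬p4 ∨ p2 ∨ ¬p2 ∨ ¬p3) ∧ (¬p2 ∨ ¬p4 ∨ ¬p1 ∨ ¬p2 ∨ ¬p3) ∧ (¬p2 ∨ ¬p3 ∨ p2 ∨ ¬p2 ∨ ¬p3) ∧ (¬p2 ∨ ¬p3 ∨ ¬p1 ∨ ¬p2 ∨ ¬p3)   — distribute ∨ over ∧
≡ ¬p2 ∨ ¬p3 ∨ ¬p1   — simplify

¬p2 ∨ ¬p3 ∨ ¬p1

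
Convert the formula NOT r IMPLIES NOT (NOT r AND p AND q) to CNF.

NOT r IMPLIES NOT (NOT r AND p AND q)
≡ NOT NOT r OR NOT (NOT r AND p AND q)   [eliminate IMPLIES]
≡ r OR NOT (NOT r AND p AND q)   [double negation]
≡ r OR NOT NOT r OR NOT p OR NOT q   [De Morgan]
≡ r OR r OR NOT p OR NOT q   [double negation]
≡ r OR NOT p OR NOT q   [simplify]

r OR NOT p OR NOT q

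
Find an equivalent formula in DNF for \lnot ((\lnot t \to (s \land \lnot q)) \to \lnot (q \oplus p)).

\lnot ((\lnot t \to (s \land \lnot q)) \to \lnot (q \oplus p))
≡ \lnot (\lnot (\lnot t \to (s \land \lnot q)) \lor \lnot (q \oplus p))
≡ \lnot (\lnot (\lnot \lnot t \lor (s \land \lnot q)) \lor \lnot (q \oplus p))
≡ \lnot (\lnot (\lnot \lnot t \lor (s \land \lnot q)) \lor \lnot ((q \land \lnot p) \lor (\lnot q \land p)))
≡ \lnot \lnot (\lnot \lnot t \lor (s \land \lnot q)) \land \lnot \lnot ((q \land \lnot p) \lor (\lnot q \land p))
≡ (\lnot \lnot t \lor (s \land \lnot q)) \land \lnot \lnot ((q \land \lnot p) \lor (\lnot q \land p))
≡ (t \lor (s \land \lnot q)) \land \lnot \lnot ((q \land \lnot p) \lor (\lnot q \land p))
≡ (t \lor (s \land \lnot q)) \land ((q \land \lnot p) \lor (\lnot q \land p))
≡ (t \land q \land \lnot p) \lor (t \land \lnot q \land p) \lor (s \land \lnot q \land q \land \lnot p) \lor (s \land \lnot q \land \lnot q \land p)
≡ (t \land q \land \lnot p) \lor (t \land \lnot q \land p) \lor (s \land \lnot q \land p)

(t \land q \land \lnot p) \lor (t \land \lnot q \land p) \lor (s \land \lnot q \land p)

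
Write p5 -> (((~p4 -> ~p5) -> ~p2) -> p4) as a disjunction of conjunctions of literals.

~p5 | p4

p5 -> (((~p4 -> ~p5) -> ~p2) -> p4)
= ~p5 | (((~p4 -> ~p5) -> ~p2) -> p4)   [eliminate ->]
= ~p5 | ~((~p4 -> ~p5) -> ~p2) | p4   [eliminate ->]
= ~p5 | ~(~(~p4 -> ~p5) | ~p2) | p4   [eliminate ->]
= ~p5 | ~(~(~~p4 | ~p5) | ~p2) | p4   [eliminate ->]
= ~p5 | (~~(~~p4 | ~p5) & ~~p2) | p4   [De Morgan]
= ~p5 | ((~~p4 | ~p5) & ~~p2) | p4   [double negation]
= ~p5 | ((p4 | ~p5) & ~~p2) | p4   [double negation]
= ~p5 | ((p4 | ~p5) & p2) | p4   [double negation]
= ~p5 | (p4 & p2) | (~p5 & p2) | p4   [distribute & over |]
= ~p5 | p4   [simplify]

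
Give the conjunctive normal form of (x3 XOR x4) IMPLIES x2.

(NOT x3 OR x4 OR x2) AND (NOT x4 OR x3 OR x2)

(x3 XOR x4) IMPLIES x2
≡ NOT (x3 XOR x4) OR x2   (eliminate IMPLIES)
≡ NOT ((x3 OR x4) AND NOT (x3 AND x4)) OR x2   (expand XOR)
≡ NOT (x3 OR x4) OR NOT NOT (x3 AND x4) OR x2   (De Morgan)
≡ (NOT x3 AND NOT x4) OR NOT NOT (x3 AND x4) OR x2   (De Morgan)
≡ (NOT x3 AND NOT x4) OR (x3 AND x4) OR x2   (double negation)
≡ (NOT x3 OR x3 OR x2) AND (NOT x3 OR x4 OR x2) AND (NOT x4 OR x3 OR x2) AND (NOT x4 OR x4 OR x2)   (distribute OR over AND)
≡ (NOT x3 OR x4 OR x2) AND (NOT x4 OR x3 OR x2)   (simplify)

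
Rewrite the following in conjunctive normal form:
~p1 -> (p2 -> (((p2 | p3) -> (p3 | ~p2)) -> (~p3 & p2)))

~p1 -> (p2 -> (((p2 | p3) -> (p3 | ~p2)) -> (~p3 & p2)))
= ~~p1 | (p2 -> (((p2 | p3) -> (p3 | ~p2)) -> (~p3 & p2)))   — eliminate ->
= ~~p1 | ~p2 | (((p2 | p3) -> (p3 | ~p2)) -> (~p3 & p2))   — eliminate ->
= ~~p1 | ~p2 | ~((p2 | p3) -> (p3 | ~p2)) | (~p3 & p2)   — eliminate ->
= ~~p1 | ~p2 | ~(~(p2 | p3) | p3 | ~p2) | (~p3 & p2)   — eliminate ->
= p1 | ~p2 | ~(~(p2 | p3) | p3 | ~p2) | (~p3 & p2)   — double negation
= p1 | ~p2 | (~~(p2 | p3) & ~p3 & ~~p2) | (~p3 & p2)   — De Morgan
= p1 | ~p2 | ((p2 | p3) & ~p3 & ~~p2) | (~p3 & p2)   — double negation
= p1 | ~p2 | ((p2 | p3) & ~p3 & p2) | (~p3 & p2)   — double negation
= (p1 | ~p2 | p2 | p3 | ~p3) & (p1 | ~p2 | p2 | p3 | p2) & (p1 | ~p2 | ~p3 | ~p3) & (p1 | ~p2 | ~p3 | p2) & (p1 | ~p2 | p2 | ~p3) & (p1 | ~p2 | p2 | p2)   — distribute | over &
= p1 | ~p2 | ~p3   — simplify

p1 | ~p2 | ~p3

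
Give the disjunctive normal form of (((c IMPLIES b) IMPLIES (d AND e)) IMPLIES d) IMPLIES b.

(((c IMPLIES b) IMPLIES (d AND e)) IMPLIES d) IMPLIES b
= NOT (((c IMPLIES b) IMPLIES (d AND e)) IMPLIES d) OR b   [eliminate IMPLIES]
= NOT (NOT ((c IMPLIES b) IMPLIES (d AND e)) OR d) OR b   [eliminate IMPLIES]
= NOT (NOT (NOT (c IMPLIES b) OR (d AND e)) OR d) OR b   [eliminate IMPLIES]
= NOT (NOT (NOT (NOT c OR b) OR (d AND e)) OR d) OR b   [eliminate IMPLIES]
= (NOT NOT (NOT (NOT c OR b) OR (d AND e)) AND NOT d) OR b   [De Morgan]
= ((NOT (NOT c OR b) OR (d AND e)) AND NOT d) OR b   [double negation]
= (((NOT NOT c AND NOT b) OR (d AND e)) AND NOT d) OR b   [De Morgan]
= (((c AND NOT b) OR (d AND e)) AND NOT d) OR b   [double negation]
= (c AND NOT b AND NOT d) OR (d AND e AND NOT d) OR b   [distribute AND over OR]
= (c AND NOT b AND NOT d) OR b   [simplify]

(c AND NOT b AND NOT d) OR b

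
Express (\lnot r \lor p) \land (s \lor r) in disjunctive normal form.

(\lnot r \lor p) \land (s \lor r)
= (\lnot r \land s) \lor (\lnot r \land r) \lor (p \land s) \lor (p \land r)   (distribute \land over \lor)
= (\lnot r \land s) \lor (p \land s) \lor (p \land r)   (simplify)

(\lnot r \land s) \lor (p \land s) \lor (p \land r)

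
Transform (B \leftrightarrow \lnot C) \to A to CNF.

(B \lor \lnot C \lor A) \land (C \lor \lnot B \lor A)

(B \leftrightarrow \lnot C) \to A
= \lnot (B \leftrightarrow \lnot C) \lor A
= \lnot ((B \to \lnot C) \land (\lnot C \to B)) \lor A
= \lnot ((\lnot B \lor \lnot C) \land (\lnot C \to B)) \lor A
= \lnot ((\lnot B \lor \lnot C) \land (\lnot \lnot C \lor B)) \lor A
= \lnot (\lnot B \lor \lnot C) \lor \lnot (\lnot \lnot C \lor B) \lor A
= (\lnot \lnot B \land \lnot \lnot C) \lor \lnot (\lnot \lnot C \lor B) \lor A
= (B \land \lnot \lnot C) \lor \lnot (\lnot \lnot C \lor B) \lor A
= (B \land C) \lor \lnot (\lnot \lnot C \lor B) \lor A
= (B \land C) \lor (\lnot \lnot \lnot C \land \lnot B) \lor A
= (B \land C) \lor (\lnot C \land \lnot B) \lor A
= (B \lor \lnot C \lor A) \land (B \lor \lnot B \lor A) \land (C \lor \lnot C \lor A) \land (C \lor \lnot B \lor A)
= (B \lor \lnot C \lor A) \land (C \lor \lnot B \lor A)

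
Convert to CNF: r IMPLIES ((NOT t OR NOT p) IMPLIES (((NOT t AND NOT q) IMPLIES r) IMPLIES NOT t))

NOT r OR p OR NOT t

r IMPLIES ((NOT t OR NOT p) IMPLIES (((NOT t AND NOT q) IMPLIES r) IMPLIES NOT t))
⇔ NOT r OR ((NOT t OR NOT p) IMPLIES (((NOT t AND NOT q) IMPLIES r) IMPLIES NOT t))
⇔ NOT r OR NOT (NOT t OR NOT p) OR (((NOT t AND NOT q) IMPLIES r) IMPLIES NOT t)
⇔ NOT r OR NOT (NOT t OR NOT p) OR NOT ((NOT t AND NOT q) IMPLIES r) OR NOT t
⇔ NOT r OR NOT (NOT t OR NOT p) OR NOT (NOT (NOT t AND NOT q) OR r) OR NOT t
⇔ NOT r OR (NOT NOT t AND NOT NOT p) OR NOT (NOT (NOT t AND NOT q) OR r) OR NOT t
⇔ NOT r OR (t AND NOT NOT p) OR NOT (NOT (NOT t AND NOT q) OR r) OR NOT t
⇔ NOT r OR (t AND p) OR NOT (NOT (NOT t AND NOT q) OR r) OR NOT t
⇔ NOT r OR (t AND p) OR (NOT NOT (NOT t AND NOT q) AND NOT r) OR NOT t
⇔ NOT r OR (t AND p) OR (NOT t AND NOT q AND NOT r) OR NOT t
⇔ (NOT r OR t OR NOT t OR NOT t) AND (NOT r OR t OR NOT q OR NOT t) AND (NOT r OR t OR NOT r OR NOT t) AND (NOT r OR p OR NOT t OR NOT t) AND (NOT r OR p OR NOT q OR NOT t) AND (NOT r OR p OR NOT r OR NOT t)
⇔ NOT r OR p OR NOT t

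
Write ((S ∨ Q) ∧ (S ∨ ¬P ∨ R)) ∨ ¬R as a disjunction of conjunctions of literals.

S ∨ (Q ∧ ¬P) ∨ (Q ∧ R) ∨ ¬R

((S ∨ Q) ∧ (S ∨ ¬P ∨ R)) ∨ ¬R
≡ (S ∧ S) ∨ (S ∧ ¬P) ∨ (S ∧ R) ∨ (Q ∧ S) ∨ (Q ∧ ¬P) ∨ (Q ∧ R) ∨ ¬R   [distribute ∧ over ∨]
≡ S ∨ (Q ∧ ¬P) ∨ (Q ∧ R) ∨ ¬R   [simplify]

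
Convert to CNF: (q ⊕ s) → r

(q ⊕ s) → r
≡ ¬(q ⊕ s) ∨ r
≡ ¬((q ∨ s) ∧ ¬(q ∧ s)) ∨ r
≡ ¬(q ∨ s) ∨ ¬¬(q ∧ s) ∨ r
≡ (¬q ∧ ¬s) ∨ ¬¬(q ∧ s) ∨ r
≡ (¬q ∧ ¬s) ∨ (q ∧ s) ∨ r
≡ (¬q ∨ q ∨ r) ∧ (¬q ∨ s ∨ r) ∧ (¬s ∨ q ∨ r) ∧ (¬s ∨ s ∨ r)
≡ (¬q ∨ s ∨ r) ∧ (¬s ∨ q ∨ r)

(¬q ∨ s ∨ r) ∧ (¬s ∨ q ∨ r)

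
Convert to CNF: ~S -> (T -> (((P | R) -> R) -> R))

~S -> (T -> (((P | R) -> R) -> R))
⇔ ~~S | (T -> (((P | R) -> R) -> R))   — eliminate ->
⇔ ~~S | ~T | (((P | R) -> R) -> R)   — eliminate ->
⇔ ~~S | ~T | ~((P | R) -> R) | R   — eliminate ->
⇔ ~~S | ~T | ~(~(P | R) | R) | R   — eliminate ->
⇔ S | ~T | ~(~(P | R) | R) | R   — double negation
⇔ S | ~T | (~~(P | R) & ~R) | R   — De Morgan
⇔ S | ~T | ((P | R) & ~R) | R   — double negation
⇔ (S | ~T | P | R | R) & (S | ~T | ~R | R)   — distribute | over &
⇔ S | ~T | P | R   — simplify

S | ~T | P | R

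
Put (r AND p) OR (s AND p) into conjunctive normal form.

(r AND p) OR (s AND p)
= (r OR s) AND (r OR p) AND (p OR s) AND (p OR p)   — distribute OR over AND
= (r OR s) AND p   — simplify

(r OR s) AND p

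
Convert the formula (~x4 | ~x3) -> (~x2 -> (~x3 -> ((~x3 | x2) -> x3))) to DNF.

x2 | x3

(~x4 | ~x3) -> (~x2 -> (~x3 -> ((~x3 | x2) -> x3)))
= ~(~x4 | ~x3) | (~x2 -> (~x3 -> ((~x3 | x2) -> x3)))   [eliminate ->]
= ~(~x4 | ~x3) | ~~x2 | (~x3 -> ((~x3 | x2) -> x3))   [eliminate ->]
= ~(~x4 | ~x3) | ~~x2 | ~~x3 | ((~x3 | x2) -> x3)   [eliminate ->]
= ~(~x4 | ~x3) | ~~x2 | ~~x3 | ~(~x3 | x2) | x3   [eliminate ->]
= (~~x4 & ~~x3) | ~~x2 | ~~x3 | ~(~x3 | x2) | x3   [De Morgan]
= (x4 & ~~x3) | ~~x2 | ~~x3 | ~(~x3 | x2) | x3   [double negation]
= (x4 & x3) | ~~x2 | ~~x3 | ~(~x3 | x2) | x3   [double negation]
= (x4 & x3) | x2 | ~~x3 | ~(~x3 | x2) | x3   [double negation]
= (x4 & x3) | x2 | x3 | ~(~x3 | x2) | x3   [double negation]
= (x4 & x3) | x2 | x3 | (~~x3 & ~x2) | x3   [De Morgan]
= (x4 & x3) | x2 | x3 | (x3 & ~x2) | x3   [double negation]
= x2 | x3   [simplify]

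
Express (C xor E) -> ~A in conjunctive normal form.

(~C | E | ~A) & (~E | C | ~A)

(C xor E) -> ~A
≡ ~(C xor E) | ~A   [eliminate ->]
≡ ~((C | E) & ~(C & E)) | ~A   [expand xor]
≡ ~(C | E) | ~~(C & E) | ~A   [De Morgan]
≡ (~C & ~E) | ~~(C & E) | ~A   [De Morgan]
≡ (~C & ~E) | (C & E) | ~A   [double negation]
≡ (~C | C | ~A) & (~C | E | ~A) & (~E | C | ~A) & (~E | E | ~A)   [distribute | over &]
≡ (~C | E | ~A) & (~E | C | ~A)   [simplify]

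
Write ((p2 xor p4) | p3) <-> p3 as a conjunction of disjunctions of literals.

(~p2 | p4 | p3) & (~p4 | p2 | p3)

((p2 xor p4) | p3) <-> p3
= (((p2 xor p4) | p3) -> p3) & (p3 -> ((p2 xor p4) | p3))   (eliminate <->)
= (~((p2 xor p4) | p3) | p3) & (p3 -> ((p2 xor p4) | p3))   (eliminate ->)
= (~(((p2 | p4) & ~(p2 & p4)) | p3) | p3) & (p3 -> ((p2 xor p4) | p3))   (expand xor)
= (~(((p2 | p4) & ~(p2 & p4)) | p3) | p3) & (~p3 | (p2 xor p4) | p3)   (eliminate ->)
= (~(((p2 | p4) & ~(p2 & p4)) | p3) | p3) & (~p3 | ((p2 | p4) & ~(p2 & p4)) | p3)   (expand xor)
= ((~((p2 | p4) & ~(p2 & p4)) & ~p3) | p3) & (~p3 | ((p2 | p4) & ~(p2 & p4)) | p3)   (De Morgan)
= (((~(p2 | p4) | ~~(p2 & p4)) & ~p3) | p3) & (~p3 | ((p2 | p4) & ~(p2 & p4)) | p3)   (De Morgan)
= ((((~p2 & ~p4) | ~~(p2 & p4)) & ~p3) | p3) & (~p3 | ((p2 | p4) & ~(p2 & p4)) | p3)   (De Morgan)
= ((((~p2 & ~p4) | (p2 & p4)) & ~p3) | p3) & (~p3 | ((p2 | p4) & ~(p2 & p4)) | p3)   (double negation)
= ((((~p2 & ~p4) | (p2 & p4)) & ~p3) | p3) & (~p3 | ((p2 | p4) & (~p2 | ~p4)) | p3)   (De Morgan)
= (~p2 | p2 | p3) & (~p2 | p4 | p3) & (~p4 | p2 | p3) & (~p4 | p4 | p3) & (~p3 | p3) & (~p3 | p2 | p4 | p3) & (~p3 | ~p2 | ~p4 | p3)   (distribute | over &)
= (~p2 | p4 | p3) & (~p4 | p2 | p3)   (simplify)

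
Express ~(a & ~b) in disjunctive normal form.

~(a & ~b)
≡ ~a | ~~b   (De Morgan)
≡ ~a | b   (double negation)

~a | b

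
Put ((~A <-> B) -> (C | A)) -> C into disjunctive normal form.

((~A <-> B) -> (C | A)) -> C
= ~((~A <-> B) -> (C | A)) | C   [eliminate ->]
= ~(~(~A <-> B) | C | A) | C   [eliminate ->]
= ~(~((~A -> B) & (B -> ~A)) | C | A) | C   [eliminate <->]
= ~(~((~~A | B) & (B -> ~A)) | C | A) | C   [eliminate ->]
= ~(~((~~A | B) & (~B | ~A)) | C | A) | C   [eliminate ->]
= (~~((~~A | B) & (~B | ~A)) & ~C & ~A) | C   [De Morgan]
= ((~~A | B) & (~B | ~A) & ~C & ~A) | C   [double negation]
= ((A | B) & (~B | ~A) & ~C & ~A) | C   [double negation]
= (A & ~B & ~C & ~A) | (A & ~A & ~C & ~A) | (B & ~B & ~C & ~A) | (B & ~A & ~C & ~A) | C   [distribute & over |]
= (B & ~A & ~C) | C   [simplify]

(B & ~A & ~C) | C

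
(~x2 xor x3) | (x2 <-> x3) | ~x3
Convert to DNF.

(~x2 xor x3) | (x2 <-> x3) | ~x3
≡ (~x2 & ~x3) | (~~x2 & x3) | (x2 <-> x3) | ~x3   [expand xor]
≡ (~x2 & ~x3) | (~~x2 & x3) | ((x2 -> x3) & (x3 -> x2)) | ~x3   [eliminate <->]
≡ (~x2 & ~x3) | (~~x2 & x3) | ((~x2 | x3) & (x3 -> x2)) | ~x3   [eliminate ->]
≡ (~x2 & ~x3) | (~~x2 & x3) | ((~x2 | x3) & (~x3 | x2)) | ~x3   [eliminate ->]
≡ (~x2 & ~x3) | (x2 & x3) | ((~x2 | x3) & (~x3 | x2)) | ~x3   [double negation]
≡ (~x2 & ~x3) | (x2 & x3) | (~x2 & ~x3) | (~x2 & x2) | (x3 & ~x3) | (x3 & x2) | ~x3   [distribute & over |]
≡ (x2 & x3) | ~x3   [simplify]

(x2 & x3) | ~x3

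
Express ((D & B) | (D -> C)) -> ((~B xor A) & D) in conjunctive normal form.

((D & B) | (D -> C)) -> ((~B xor A) & D)
≡ ~((D & B) | (D -> C)) | ((~B xor A) & D)   (eliminate ->)
≡ ~((D & B) | ~D | C) | ((~B xor A) & D)   (eliminate ->)
≡ ~((D & B) | ~D | C) | ((~B | A) & ~(~B & A) & D)   (expand xor)
≡ (~(D & B) & ~~D & ~C) | ((~B | A) & ~(~B & A) & D)   (De Morgan)
≡ ((~D | ~B) & ~~D & ~C) | ((~B | A) & ~(~B & A) & D)   (De Morgan)
≡ ((~D | ~B) & D & ~C) | ((~B | A) & ~(~B & A) & D)   (double negation)
≡ ((~D | ~B) & D & ~C) | ((~B | A) & (~~B | ~A) & D)   (De Morgan)
≡ ((~D | ~B) & D & ~C) | ((~B | A) & (B | ~A) & D)   (double negation)
≡ (~D | ~B | ~B | A) & (~D | ~B | B | ~A) & (~D | ~B | D) & (D | ~B | A) & (D | B | ~A) & (D | D) & (~C | ~B | A) & (~C | B | ~A) & (~C | D)   (distribute | over &)
≡ (~D | ~B | A) & D & (~C | ~B | A) & (~C | B | ~A)   (simplify)

(~D | ~B | A) & D & (~C | ~B | A) & (~C | B | ~A)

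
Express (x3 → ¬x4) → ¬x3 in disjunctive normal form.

(x3 ∧ x4) ∨ ¬x3

(x3 → ¬x4) → ¬x3
= ¬(x3 → ¬x4) ∨ ¬x3   (eliminate →)
= ¬(¬x3 ∨ ¬x4) ∨ ¬x3   (eliminate →)
= (¬¬x3 ∧ ¬¬x4) ∨ ¬x3   (De Morgan)
= (x3 ∧ ¬¬x4) ∨ ¬x3   (double negation)
= (x3 ∧ x4) ∨ ¬x3   (double negation)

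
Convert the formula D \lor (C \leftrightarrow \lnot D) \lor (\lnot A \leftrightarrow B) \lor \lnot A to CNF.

D \lor (C \leftrightarrow \lnot D) \lor (\lnot A \leftrightarrow B) \lor \lnot A
≡ D \lor ((C \to \lnot D) \land (\lnot D \to C)) \lor (\lnot A \leftrightarrow B) \lor \lnot A   — eliminate \leftrightarrow
≡ D \lor ((\lnot C \lor \lnot D) \land (\lnot D \to C)) \lor (\lnot A \leftrightarrow B) \lor \lnot A   — eliminate \to
≡ D \lor ((\lnot C \lor \lnot D) \land (\lnot \lnot D \lor C)) \lor (\lnot A \leftrightarrow B) \lor \lnot A   — eliminate \to
≡ D \lor ((\lnot C \lor \lnot D) \land (\lnot \lnot D \lor C)) \lor ((\lnot A \to B) \land (B \to \lnot A)) \lor \lnot A   — eliminate \leftrightarrow
≡ D \lor ((\lnot C \lor \lnot D) \land (\lnot \lnot D \lor C)) \lor ((\lnot \lnot A \lor B) \land (B \to \lnot A)) \lor \lnot A   — eliminate \to
≡ D \lor ((\lnot C \lor \lnot D) \land (\lnot \lnot D \lor C)) \lor ((\lnot \lnot A \lor B) \land (\lnot B \lor \lnot A)) \lor \lnot A   — eliminate \to
≡ D \lor ((\lnot C \lor \lnot D) \land (D \lor C)) \lor ((\lnot \lnot A \lor B) \land (\lnot B \lor \lnot A)) \lor \lnot A   — double negation
≡ D \lor ((\lnot C \lor \lnot D) \land (D \lor C)) \lor ((A \lor B) \land (\lnot B \lor \lnot A)) \lor \lnot A   — double negation
≡ (D \lor \lnot C \lor \lnot D \lor A \lor B \lor \lnot A) \land (D \lor \lnot C \lor \lnot D \lor \lnot B \lor \lnot A \lor \lnot A) \land (D \lor D \lor C \lor A \lor B \lor \lnot A) \land (D \lor D \lor C \lor \lnot B \lor \lnot A \lor \lnot A)   — distribute \lor over \land
≡ D \lor C \lor \lnot B \lor \lnot A   — simplify

D \lor C \lor \lnot B \lor \lnot A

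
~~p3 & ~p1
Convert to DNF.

~~p3 & ~p1
≡ p3 & ~p1   (double negation)

p3 & ~p1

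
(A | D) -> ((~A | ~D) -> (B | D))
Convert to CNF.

(A | D) -> ((~A | ~D) -> (B | D))
≡ ~(A | D) | ((~A | ~D) -> (B | D))   — eliminate ->
≡ ~(A | D) | ~(~A | ~D) | B | D   — eliminate ->
≡ (~A & ~D) | ~(~A | ~D) | B | D   — De Morgan
≡ (~A & ~D) | (~~A & ~~D) | B | D   — De Morgan
≡ (~A & ~D) | (A & ~~D) | B | D   — double negation
≡ (~A & ~D) | (A & D) | B | D   — double negation
≡ (~A | A | B | D) & (~A | D | B | D) & (~D | A | B | D) & (~D | D | B | D)   — distribute | over &
≡ ~A | D | B   — simplify

~A | D | B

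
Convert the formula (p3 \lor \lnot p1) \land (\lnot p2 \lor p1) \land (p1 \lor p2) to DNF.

p3 \land p1

(p3 \lor \lnot p1) \land (\lnot p2 \lor p1) \land (p1 \lor p2)
⇔ (p3 \land \lnot p2 \land p1) \lor (p3 \land \lnot p2 \land p2) \lor (p3 \land p1 \land p1) \lor (p3 \land p1 \land p2) \lor (\lnot p1 \land \lnot p2 \land p1) \lor (\lnot p1 \land \lnot p2 \land p2) \lor (\lnot p1 \land p1 \land p1) \lor (\lnot p1 \land p1 \land p2)   [distribute \land over \lor]
⇔ p3 \land p1   [simplify]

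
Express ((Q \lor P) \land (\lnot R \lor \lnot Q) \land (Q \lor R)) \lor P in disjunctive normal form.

(Q \land \lnot R) \lor P

((Q \lor P) \land (\lnot R \lor \lnot Q) \land (Q \lor R)) \lor P
⇔ (Q \land \lnot R \land Q) \lor (Q \land \lnot R \land R) \lor (Q \land \lnot Q \land Q) \lor (Q \land \lnot Q \land R) \lor (P \land \lnot R \land Q) \lor (P \land \lnot R \land R) \lor (P \land \lnot Q \land Q) \lor (P \land \lnot Q \land R) \lor P   (distribute \land over \lor)
⇔ (Q \land \lnot R) \lor P   (simplify)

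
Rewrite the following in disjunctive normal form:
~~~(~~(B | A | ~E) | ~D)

~B & ~A & E & D

~~~(~~(B | A | ~E) | ~D)
≡ ~(~~(B | A | ~E) | ~D)   — double negation
≡ ~~~(B | A | ~E) & ~~D   — De Morgan
≡ ~(B | A | ~E) & ~~D   — double negation
≡ ~B & ~A & ~~E & ~~D   — De Morgan
≡ ~B & ~A & E & ~~D   — double negation
≡ ~B & ~A & E & D   — double negation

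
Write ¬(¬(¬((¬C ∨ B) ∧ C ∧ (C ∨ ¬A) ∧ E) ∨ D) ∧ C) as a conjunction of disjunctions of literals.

¬(¬(¬((¬C ∨ B) ∧ C ∧ (C ∨ ¬A) ∧ E) ∨ D) ∧ C)
⇔ ¬¬(¬((¬C ∨ B) ∧ C ∧ (C ∨ ¬A) ∧ E) ∨ D) ∨ ¬C   (De Morgan)
⇔ ¬((¬C ∨ B) ∧ C ∧ (C ∨ ¬A) ∧ E) ∨ D ∨ ¬C   (double negation)
⇔ ¬(¬C ∨ B) ∨ ¬C ∨ ¬(C ∨ ¬A) ∨ ¬E ∨ D ∨ ¬C   (De Morgan)
⇔ (¬¬C ∧ ¬B) ∨ ¬C ∨ ¬(C ∨ ¬A) ∨ ¬E ∨ D ∨ ¬C   (De Morgan)
⇔ (C ∧ ¬B) ∨ ¬C ∨ ¬(C ∨ ¬A) ∨ ¬E ∨ D ∨ ¬C   (double negation)
⇔ (C ∧ ¬B) ∨ ¬C ∨ (¬C ∧ ¬¬A) ∨ ¬E ∨ D ∨ ¬C   (De Morgan)
⇔ (C ∧ ¬B) ∨ ¬C ∨ (¬C ∧ A) ∨ ¬E ∨ D ∨ ¬C   (double negation)
⇔ (C ∨ ¬C ∨ ¬C ∨ ¬E ∨ D ∨ ¬C) ∧ (C ∨ ¬C ∨ A ∨ ¬E ∨ D ∨ ¬C) ∧ (¬B ∨ ¬C ∨ ¬C ∨ ¬E ∨ D ∨ ¬C) ∧ (¬B ∨ ¬C ∨ A ∨ ¬E ∨ D ∨ ¬C)   (distribute ∨ over ∧)
⇔ ¬B ∨ ¬C ∨ ¬E ∨ D   (simplify)

¬B ∨ ¬C ∨ ¬E ∨ D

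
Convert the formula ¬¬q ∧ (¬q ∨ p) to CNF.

q ∧ (¬q ∨ p)

¬¬q ∧ (¬q ∨ p)
≡ q ∧ (¬q ∨ p)   [double negation]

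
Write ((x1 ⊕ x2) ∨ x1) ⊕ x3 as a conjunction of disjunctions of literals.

((x1 ⊕ x2) ∨ x1) ⊕ x3
≡ ((x1 ⊕ x2) ∨ x1 ∨ x3) ∧ ¬(((x1 ⊕ x2) ∨ x1) ∧ x3)   [expand ⊕]
≡ (((x1 ∨ x2) ∧ ¬(x1 ∧ x2)) ∨ x1 ∨ x3) ∧ ¬(((x1 ⊕ x2) ∨ x1) ∧ x3)   [expand ⊕]
≡ (((x1 ∨ x2) ∧ ¬(x1 ∧ x2)) ∨ x1 ∨ x3) ∧ ¬((((x1 ∨ x2) ∧ ¬(x1 ∧ x2)) ∨ x1) ∧ x3)   [expand ⊕]
≡ (((x1 ∨ x2) ∧ (¬x1 ∨ ¬x2)) ∨ x1 ∨ x3) ∧ ¬((((x1 ∨ x2) ∧ ¬(x1 ∧ x2)) ∨ x1) ∧ x3)   [De Morgan]
≡ (((x1 ∨ x2) ∧ (¬x1 ∨ ¬x2)) ∨ x1 ∨ x3) ∧ (¬(((x1 ∨ x2) ∧ ¬(x1 ∧ x2)) ∨ x1) ∨ ¬x3)   [De Morgan]
≡ (((x1 ∨ x2) ∧ (¬x1 ∨ ¬x2)) ∨ x1 ∨ x3) ∧ ((¬((x1 ∨ x2) ∧ ¬(x1 ∧ x2)) ∧ ¬x1) ∨ ¬x3)   [De Morgan]
≡ (((x1 ∨ x2) ∧ (¬x1 ∨ ¬x2)) ∨ x1 ∨ x3) ∧ (((¬(x1 ∨ x2) ∨ ¬¬(x1 ∧ x2)) ∧ ¬x1) ∨ ¬x3)   [De Morgan]
≡ (((x1 ∨ x2) ∧ (¬x1 ∨ ¬x2)) ∨ x1 ∨ x3) ∧ ((((¬x1 ∧ ¬x2) ∨ ¬¬(x1 ∧ x2)) ∧ ¬x1) ∨ ¬x3)   [De Morgan]
≡ (((x1 ∨ x2) ∧ (¬x1 ∨ ¬x2)) ∨ x1 ∨ x3) ∧ ((((¬x1 ∧ ¬x2) ∨ (x1 ∧ x2)) ∧ ¬x1) ∨ ¬x3)   [double negation]
≡ (x1 ∨ x2 ∨ x1 ∨ x3) ∧ (¬x1 ∨ ¬x2 ∨ x1 ∨ x3) ∧ (¬x1 ∨ x1 ∨ ¬x3) ∧ (¬x1 ∨ x2 ∨ ¬x3) ∧ (¬x2 ∨ x1 ∨ ¬x3) ∧ (¬x2 ∨ x2 ∨ ¬x3) ∧ (¬x1 ∨ ¬x3)   [distribute ∨ over ∧]
≡ (x1 ∨ x2 ∨ x3) ∧ (¬x2 ∨ x1 ∨ ¬x3) ∧ (¬x1 ∨ ¬x3)   [simplify]

(x1 ∨ x2 ∨ x3) ∧ (¬x2 ∨ x1 ∨ ¬x3) ∧ (¬x1 ∨ ¬x3)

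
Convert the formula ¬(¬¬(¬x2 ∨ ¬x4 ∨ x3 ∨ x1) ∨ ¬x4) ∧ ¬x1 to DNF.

x2 ∧ x4 ∧ ¬x3 ∧ ¬x1

¬(¬¬(¬x2 ∨ ¬x4 ∨ x3 ∨ x1) ∨ ¬x4) ∧ ¬x1
⇔ ¬¬¬(¬x2 ∨ ¬x4 ∨ x3 ∨ x1) ∧ ¬¬x4 ∧ ¬x1   — De Morgan
⇔ ¬(¬x2 ∨ ¬x4 ∨ x3 ∨ x1) ∧ ¬¬x4 ∧ ¬x1   — double negation
⇔ ¬¬x2 ∧ ¬¬x4 ∧ ¬x3 ∧ ¬x1 ∧ ¬¬x4 ∧ ¬x1   — De Morgan
⇔ x2 ∧ ¬¬x4 ∧ ¬x3 ∧ ¬x1 ∧ ¬¬x4 ∧ ¬x1   — double negation
⇔ x2 ∧ x4 ∧ ¬x3 ∧ ¬x1 ∧ ¬¬x4 ∧ ¬x1   — double negation
⇔ x2 ∧ x4 ∧ ¬x3 ∧ ¬x1 ∧ x4 ∧ ¬x1   — double negation
⇔ x2 ∧ x4 ∧ ¬x3 ∧ ¬x1   — simplify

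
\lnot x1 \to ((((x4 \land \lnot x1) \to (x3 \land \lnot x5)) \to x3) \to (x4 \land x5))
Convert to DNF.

\lnot x1 \to ((((x4 \land \lnot x1) \to (x3 \land \lnot x5)) \to x3) \to (x4 \land x5))
≡ \lnot \lnot x1 \lor ((((x4 \land \lnot x1) \to (x3 \land \lnot x5)) \to x3) \to (x4 \land x5))   [eliminate \to]
≡ \lnot \lnot x1 \lor \lnot (((x4 \land \lnot x1) \to (x3 \land \lnot x5)) \to x3) \lor (x4 \land x5)   [eliminate \to]
≡ \lnot \lnot x1 \lor \lnot (\lnot ((x4 \land \lnot x1) \to (x3 \land \lnot x5)) \lor x3) \lor (x4 \land x5)   [eliminate \to]
≡ \lnot \lnot x1 \lor \lnot (\lnot (\lnot (x4 \land \lnot x1) \lor (x3 \land \lnot x5)) \lor x3) \lor (x4 \land x5)   [eliminate \to]
≡ x1 \lor \lnot (\lnot (\lnot (x4 \land \lnot x1) \lor (x3 \land \lnot x5)) \lor x3) \lor (x4 \land x5)   [double negation]
≡ x1 \lor (\lnot \lnot (\lnot (x4 \land \lnot x1) \lor (x3 \land \lnot x5)) \land \lnot x3) \lor (x4 \land x5)   [De Morgan]
≡ x1 \lor ((\lnot (x4 \land \lnot x1) \lor (x3 \land \lnot x5)) \land \lnot x3) \lor (x4 \land x5)   [double negation]
≡ x1 \lor ((\lnot x4 \lor \lnot \lnot x1 \lor (x3 \land \lnot x5)) \land \lnot x3) \lor (x4 \land x5)   [De Morgan]
≡ x1 \lor ((\lnot x4 \lor x1 \lor (x3 \land \lnot x5)) \land \lnot x3) \lor (x4 \land x5)   [double negation]
≡ x1 \lor (\lnot x4 \land \lnot x3) \lor (x1 \land \lnot x3) \lor (x3 \land \lnot x5 \land \lnot x3) \lor (x4 \land x5)   [distribute \land over \lor]
≡ x1 \lor (\lnot x4 \land \lnot x3) \lor (x4 \land x5)   [simplify]

x1 \lor (\lnot x4 \land \lnot x3) \lor (x4 \land x5)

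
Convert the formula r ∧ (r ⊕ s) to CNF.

r ∧ (¬r ∨ ¬s)

r ∧ (r ⊕ s)
≡ r ∧ (r ∨ s) ∧ ¬(r ∧ s)
≡ r ∧ (r ∨ s) ∧ (¬r ∨ ¬s)
≡ r ∧ (¬r ∨ ¬s)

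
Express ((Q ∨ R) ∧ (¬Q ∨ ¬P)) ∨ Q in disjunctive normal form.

(R ∧ ¬Q) ∨ (R ∧ ¬P) ∨ Q

((Q ∨ R) ∧ (¬Q ∨ ¬P)) ∨ Q
= (Q ∧ ¬Q) ∨ (Q ∧ ¬P) ∨ (R ∧ ¬Q) ∨ (R ∧ ¬P) ∨ Q   [distribute ∧ over ∨]
= (R ∧ ¬Q) ∨ (R ∧ ¬P) ∨ Q   [simplify]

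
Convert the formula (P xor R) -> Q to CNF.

(P xor R) -> Q
≡ ~(P xor R) | Q   (eliminate ->)
≡ ~((P | R) & ~(P & R)) | Q   (expand xor)
≡ ~(P | R) | ~~(P & R) | Q   (De Morgan)
≡ (~P & ~R) | ~~(P & R) | Q   (De Morgan)
≡ (~P & ~R) | (P & R) | Q   (double negation)
≡ (~P | P | Q) & (~P | R | Q) & (~R | P | Q) & (~R | R | Q)   (distribute | over &)
≡ (~P | R | Q) & (~R | P | Q)   (simplify)

(~P | R | Q) & (~R | P | Q)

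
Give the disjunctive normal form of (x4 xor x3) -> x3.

(x4 xor x3) -> x3
≡ ~(x4 xor x3) | x3   [eliminate ->]
≡ ~((x4 & ~x3) | (~x4 & x3)) | x3   [expand xor]
≡ (~(x4 & ~x3) & ~(~x4 & x3)) | x3   [De Morgan]
≡ ((~x4 | ~~x3) & ~(~x4 & x3)) | x3   [De Morgan]
≡ ((~x4 | x3) & ~(~x4 & x3)) | x3   [double negation]
≡ ((~x4 | x3) & (~~x4 | ~x3)) | x3   [De Morgan]
≡ ((~x4 | x3) & (x4 | ~x3)) | x3   [double negation]
≡ (~x4 & x4) | (~x4 & ~x3) | (x3 & x4) | (x3 & ~x3) | x3   [distribute & over |]
≡ (~x4 & ~x3) | x3   [simplify]

(~x4 & ~x3) | x3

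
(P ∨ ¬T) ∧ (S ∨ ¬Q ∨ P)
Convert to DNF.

(P ∨ ¬T) ∧ (S ∨ ¬Q ∨ P)
⇔ (P ∧ S) ∨ (P ∧ ¬Q) ∨ (P ∧ P) ∨ (¬T ∧ S) ∨ (¬T ∧ ¬Q) ∨ (¬T ∧ P)   (distribute ∧ over ∨)
⇔ P ∨ (¬T ∧ S) ∨ (¬T ∧ ¬Q)   (simplify)

P ∨ (¬T ∧ S) ∨ (¬T ∧ ¬Q)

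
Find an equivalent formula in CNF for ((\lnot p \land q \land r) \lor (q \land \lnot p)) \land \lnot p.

((\lnot p \land q \land r) \lor (q \land \lnot p)) \land \lnot p
= (\lnot p \lor q) \land (\lnot p \lor \lnot p) \land (q \lor q) \land (q \lor \lnot p) \land (r \lor q) \land (r \lor \lnot p) \land \lnot p
= \lnot p \land q

\lnot p \land q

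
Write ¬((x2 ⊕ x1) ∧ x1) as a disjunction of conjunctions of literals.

(x1 ∧ x2) ∨ ¬x1

¬((x2 ⊕ x1) ∧ x1)
≡ ¬(((x2 ∧ ¬x1) ∨ (¬x2 ∧ x1)) ∧ x1)   (expand ⊕)
≡ ¬((x2 ∧ ¬x1) ∨ (¬x2 ∧ x1)) ∨ ¬x1   (De Morgan)
≡ (¬(x2 ∧ ¬x1) ∧ ¬(¬x2 ∧ x1)) ∨ ¬x1   (De Morgan)
≡ ((¬x2 ∨ ¬¬x1) ∧ ¬(¬x2 ∧ x1)) ∨ ¬x1   (De Morgan)
≡ ((¬x2 ∨ x1) ∧ ¬(¬x2 ∧ x1)) ∨ ¬x1   (double negation)
≡ ((¬x2 ∨ x1) ∧ (¬¬x2 ∨ ¬x1)) ∨ ¬x1   (De Morgan)
≡ ((¬x2 ∨ x1) ∧ (x2 ∨ ¬x1)) ∨ ¬x1   (double negation)
≡ (¬x2 ∧ x2) ∨ (¬x2 ∧ ¬x1) ∨ (x1 ∧ x2) ∨ (x1 ∧ ¬x1) ∨ ¬x1   (distribute ∧ over ∨)
≡ (x1 ∧ x2) ∨ ¬x1   (simplify)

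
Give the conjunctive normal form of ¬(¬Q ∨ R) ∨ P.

(Q ∨ P) ∧ (¬R ∨ P)

¬(¬Q ∨ R) ∨ P
≡ (¬¬Q ∧ ¬R) ∨ P   (De Morgan)
≡ (Q ∧ ¬R) ∨ P   (double negation)
≡ (Q ∨ P) ∧ (¬R ∨ P)   (distribute ∨ over ∧)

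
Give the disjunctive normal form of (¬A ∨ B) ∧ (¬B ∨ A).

(¬A ∨ B) ∧ (¬B ∨ A)
= (¬A ∧ ¬B) ∨ (¬A ∧ A) ∨ (B ∧ ¬B) ∨ (B ∧ A)
= (¬A ∧ ¬B) ∨ (B ∧ A)

(¬A ∧ ¬B) ∨ (B ∧ A)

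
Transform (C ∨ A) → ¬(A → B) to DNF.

(¬C ∧ ¬A) ∨ (A ∧ ¬B)

(C ∨ A) → ¬(A → B)
⇔ ¬(C ∨ A) ∨ ¬(A → B)   (eliminate →)
⇔ ¬(C ∨ A) ∨ ¬(¬A ∨ B)   (eliminate →)
⇔ (¬C ∧ ¬A) ∨ ¬(¬A ∨ B)   (De Morgan)
⇔ (¬C ∧ ¬A) ∨ (¬¬A ∧ ¬B)   (De Morgan)
⇔ (¬C ∧ ¬A) ∨ (A ∧ ¬B)   (double negation)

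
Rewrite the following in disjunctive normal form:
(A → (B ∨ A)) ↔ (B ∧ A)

(A → (B ∨ A)) ↔ (B ∧ A)
⇔ ((A → (B ∨ A)) → (B ∧ A)) ∧ ((B ∧ A) → (A → (B ∨ A)))
⇔ (¬(A → (B ∨ A)) ∨ (B ∧ A)) ∧ ((B ∧ A) → (A → (B ∨ A)))
⇔ (¬(¬A ∨ B ∨ A) ∨ (B ∧ A)) ∧ ((B ∧ A) → (A → (B ∨ A)))
⇔ (¬(¬A ∨ B ∨ A) ∨ (B ∧ A)) ∧ (¬(B ∧ A) ∨ (A → (B ∨ A)))
⇔ (¬(¬A ∨ B ∨ A) ∨ (B ∧ A)) ∧ (¬(B ∧ A) ∨ ¬A ∨ B ∨ A)
⇔ ((¬¬A ∧ ¬B ∧ ¬A) ∨ (B ∧ A)) ∧ (¬(B ∧ A) ∨ ¬A ∨ B ∨ A)
⇔ ((A ∧ ¬B ∧ ¬A) ∨ (B ∧ A)) ∧ (¬(B ∧ A) ∨ ¬A ∨ B ∨ A)
⇔ ((A ∧ ¬B ∧ ¬A) ∨ (B ∧ A)) ∧ (¬B ∨ ¬A ∨ ¬A ∨ B ∨ A)
⇔ (A ∧ ¬B ∧ ¬A ∧ ¬B) ∨ (A ∧ ¬B ∧ ¬A ∧ ¬A) ∨ (A ∧ ¬B ∧ ¬A ∧ ¬A) ∨ (A ∧ ¬B ∧ ¬A ∧ B) ∨ (A ∧ ¬B ∧ ¬A ∧ A) ∨ (B ∧ A ∧ ¬B) ∨ (B ∧ A ∧ ¬A) ∨ (B ∧ A ∧ ¬A) ∨ (B ∧ A ∧ B) ∨ (B ∧ A ∧ A)
⇔ B ∧ A

B ∧ A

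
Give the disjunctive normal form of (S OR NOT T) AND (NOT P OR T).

(S AND NOT P) OR (S AND T) OR (NOT T AND NOT P)

(S OR NOT T) AND (NOT P OR T)
⇔ (S AND NOT P) OR (S AND T) OR (NOT T AND NOT P) OR (NOT T AND T)
⇔ (S AND NOT P) OR (S AND T) OR (NOT T AND NOT P)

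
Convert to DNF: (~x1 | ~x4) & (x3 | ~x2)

(~x1 & x3) | (~x1 & ~x2) | (~x4 & x3) | (~x4 & ~x2)

(~x1 | ~x4) & (x3 | ~x2)
= (~x1 & x3) | (~x1 & ~x2) | (~x4 & x3) | (~x4 & ~x2)   [distribute & over |]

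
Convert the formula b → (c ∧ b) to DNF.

b → (c ∧ b)
≡ ¬b ∨ (c ∧ b)   — eliminate →

¬b ∨ (c ∧ b)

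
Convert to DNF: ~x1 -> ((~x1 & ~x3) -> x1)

x1 | x3

~x1 -> ((~x1 & ~x3) -> x1)
≡ ~~x1 | ((~x1 & ~x3) -> x1)   — eliminate ->
≡ ~~x1 | ~(~x1 & ~x3) | x1   — eliminate ->
≡ x1 | ~(~x1 & ~x3) | x1   — double negation
≡ x1 | ~~x1 | ~~x3 | x1   — De Morgan
≡ x1 | x1 | ~~x3 | x1   — double negation
≡ x1 | x1 | x3 | x1   — double negation
≡ x1 | x3   — simplify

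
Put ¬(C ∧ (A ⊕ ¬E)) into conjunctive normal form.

(¬C ∨ ¬A ∨ ¬E) ∧ (¬C ∨ E ∨ A)

¬(C ∧ (A ⊕ ¬E))
≡ ¬(C ∧ (A ∨ ¬E) ∧ ¬(A ∧ ¬E))   (expand ⊕)
≡ ¬C ∨ ¬(A ∨ ¬E) ∨ ¬¬(A ∧ ¬E)   (De Morgan)
≡ ¬C ∨ (¬A ∧ ¬¬E) ∨ ¬¬(A ∧ ¬E)   (De Morgan)
≡ ¬C ∨ (¬A ∧ E) ∨ ¬¬(A ∧ ¬E)   (double negation)
≡ ¬C ∨ (¬A ∧ E) ∨ (A ∧ ¬E)   (double negation)
≡ (¬C ∨ ¬A ∨ A) ∧ (¬C ∨ ¬A ∨ ¬E) ∧ (¬C ∨ E ∨ A) ∧ (¬C ∨ E ∨ ¬E)   (distribute ∨ over ∧)
≡ (¬C ∨ ¬A ∨ ¬E) ∧ (¬C ∨ E ∨ A)   (simplify)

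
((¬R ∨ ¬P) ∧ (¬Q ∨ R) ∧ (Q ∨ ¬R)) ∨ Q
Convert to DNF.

(¬R ∧ ¬Q) ∨ Q

((¬R ∨ ¬P) ∧ (¬Q ∨ R) ∧ (Q ∨ ¬R)) ∨ Q
≡ (¬R ∧ ¬Q ∧ Q) ∨ (¬R ∧ ¬Q ∧ ¬R) ∨ (¬R ∧ R ∧ Q) ∨ (¬R ∧ R ∧ ¬R) ∨ (¬P ∧ ¬Q ∧ Q) ∨ (¬P ∧ ¬Q ∧ ¬R) ∨ (¬P ∧ R ∧ Q) ∨ (¬P ∧ R ∧ ¬R) ∨ Q   [distribute ∧ over ∨]
≡ (¬R ∧ ¬Q) ∨ Q   [simplify]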